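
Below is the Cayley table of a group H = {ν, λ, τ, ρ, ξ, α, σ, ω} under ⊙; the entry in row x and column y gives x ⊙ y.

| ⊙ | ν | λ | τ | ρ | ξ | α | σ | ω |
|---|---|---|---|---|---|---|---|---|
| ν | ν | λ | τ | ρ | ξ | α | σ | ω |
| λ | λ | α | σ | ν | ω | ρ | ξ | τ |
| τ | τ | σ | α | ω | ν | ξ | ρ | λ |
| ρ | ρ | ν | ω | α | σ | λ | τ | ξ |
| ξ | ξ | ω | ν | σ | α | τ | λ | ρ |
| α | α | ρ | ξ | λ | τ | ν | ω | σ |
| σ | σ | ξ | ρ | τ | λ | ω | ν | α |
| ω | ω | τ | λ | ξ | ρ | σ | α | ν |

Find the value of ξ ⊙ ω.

Read row ξ, column ω: ξ ⊙ ω = ρ.

ρ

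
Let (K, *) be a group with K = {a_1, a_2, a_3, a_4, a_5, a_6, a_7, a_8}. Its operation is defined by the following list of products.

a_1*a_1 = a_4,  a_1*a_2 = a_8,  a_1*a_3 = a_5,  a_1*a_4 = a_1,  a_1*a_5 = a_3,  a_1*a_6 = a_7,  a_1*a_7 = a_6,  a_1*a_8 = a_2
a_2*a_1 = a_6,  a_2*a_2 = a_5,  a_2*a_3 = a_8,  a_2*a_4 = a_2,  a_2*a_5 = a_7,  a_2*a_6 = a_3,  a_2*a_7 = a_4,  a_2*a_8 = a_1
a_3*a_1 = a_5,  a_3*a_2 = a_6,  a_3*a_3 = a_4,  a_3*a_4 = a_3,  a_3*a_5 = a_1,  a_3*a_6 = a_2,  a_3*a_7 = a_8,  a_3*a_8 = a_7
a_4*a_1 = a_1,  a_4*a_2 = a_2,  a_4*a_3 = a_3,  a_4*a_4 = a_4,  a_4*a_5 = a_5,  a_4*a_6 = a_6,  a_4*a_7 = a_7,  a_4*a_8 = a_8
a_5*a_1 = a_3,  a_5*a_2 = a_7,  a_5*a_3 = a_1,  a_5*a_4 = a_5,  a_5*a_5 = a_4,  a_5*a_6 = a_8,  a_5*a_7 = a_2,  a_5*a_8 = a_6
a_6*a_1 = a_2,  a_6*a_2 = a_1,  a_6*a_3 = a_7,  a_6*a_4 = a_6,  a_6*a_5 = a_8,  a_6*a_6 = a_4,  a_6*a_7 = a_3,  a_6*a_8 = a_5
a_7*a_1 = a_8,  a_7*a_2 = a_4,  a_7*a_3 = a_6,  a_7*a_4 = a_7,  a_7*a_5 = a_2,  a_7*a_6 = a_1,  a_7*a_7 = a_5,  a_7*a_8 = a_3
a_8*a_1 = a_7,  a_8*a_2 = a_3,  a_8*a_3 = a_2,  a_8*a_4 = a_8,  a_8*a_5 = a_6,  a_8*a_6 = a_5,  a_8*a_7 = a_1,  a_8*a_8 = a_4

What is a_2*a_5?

Read row a_2, column a_5: a_2*a_5 = a_7.

a_7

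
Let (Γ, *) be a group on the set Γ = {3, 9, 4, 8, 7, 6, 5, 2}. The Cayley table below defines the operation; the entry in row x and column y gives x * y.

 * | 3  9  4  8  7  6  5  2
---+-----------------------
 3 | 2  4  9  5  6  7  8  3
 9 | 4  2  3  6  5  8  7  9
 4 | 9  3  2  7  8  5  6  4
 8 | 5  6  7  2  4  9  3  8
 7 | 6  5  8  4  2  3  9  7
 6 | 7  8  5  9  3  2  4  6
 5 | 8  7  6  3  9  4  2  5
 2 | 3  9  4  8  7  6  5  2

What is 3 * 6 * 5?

9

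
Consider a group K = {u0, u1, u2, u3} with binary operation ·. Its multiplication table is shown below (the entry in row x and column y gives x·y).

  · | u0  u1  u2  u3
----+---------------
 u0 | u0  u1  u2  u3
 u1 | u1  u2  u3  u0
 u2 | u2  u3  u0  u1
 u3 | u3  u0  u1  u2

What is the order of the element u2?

The identity element is u0 (its row matches the header).
u2^1 = u2
u2^2 = u2·u2 = u0
The first power of u2 equal to the identity is u2^2, so ord(u2) = 2.

2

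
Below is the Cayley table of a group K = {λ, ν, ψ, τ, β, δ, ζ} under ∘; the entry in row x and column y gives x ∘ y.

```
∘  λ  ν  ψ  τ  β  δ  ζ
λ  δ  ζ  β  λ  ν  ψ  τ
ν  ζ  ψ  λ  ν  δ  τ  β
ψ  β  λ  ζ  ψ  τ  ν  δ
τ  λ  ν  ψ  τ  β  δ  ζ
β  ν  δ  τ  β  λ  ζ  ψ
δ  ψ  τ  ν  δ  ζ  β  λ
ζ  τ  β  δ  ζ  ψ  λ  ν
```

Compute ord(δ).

7

The identity element is τ (its row matches the header).
δ^1 = δ
δ^2 = δ ∘ δ = β
δ^3 = β ∘ δ = ζ
δ^4 = ζ ∘ δ = λ
δ^5 = λ ∘ δ = ψ
δ^6 = ψ ∘ δ = ν
δ^7 = ν ∘ δ = τ
The first power of δ equal to the identity is δ^7, so ord(δ) = 7.
(Structurally, K here is isomorphic to the cyclic group Z_7.)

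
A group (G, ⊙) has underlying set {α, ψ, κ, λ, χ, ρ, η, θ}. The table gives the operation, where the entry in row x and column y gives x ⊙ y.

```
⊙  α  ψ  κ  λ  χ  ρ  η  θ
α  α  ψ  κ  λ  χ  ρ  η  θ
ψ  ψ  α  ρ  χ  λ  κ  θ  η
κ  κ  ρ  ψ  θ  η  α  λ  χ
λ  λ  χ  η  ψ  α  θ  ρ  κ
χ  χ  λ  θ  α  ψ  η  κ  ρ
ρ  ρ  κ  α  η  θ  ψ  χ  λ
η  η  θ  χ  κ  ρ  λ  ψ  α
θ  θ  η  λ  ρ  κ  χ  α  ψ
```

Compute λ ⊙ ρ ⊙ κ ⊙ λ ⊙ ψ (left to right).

λ ⊙ ρ = θ
θ ⊙ κ = λ
λ ⊙ λ = ψ
ψ ⊙ ψ = α

α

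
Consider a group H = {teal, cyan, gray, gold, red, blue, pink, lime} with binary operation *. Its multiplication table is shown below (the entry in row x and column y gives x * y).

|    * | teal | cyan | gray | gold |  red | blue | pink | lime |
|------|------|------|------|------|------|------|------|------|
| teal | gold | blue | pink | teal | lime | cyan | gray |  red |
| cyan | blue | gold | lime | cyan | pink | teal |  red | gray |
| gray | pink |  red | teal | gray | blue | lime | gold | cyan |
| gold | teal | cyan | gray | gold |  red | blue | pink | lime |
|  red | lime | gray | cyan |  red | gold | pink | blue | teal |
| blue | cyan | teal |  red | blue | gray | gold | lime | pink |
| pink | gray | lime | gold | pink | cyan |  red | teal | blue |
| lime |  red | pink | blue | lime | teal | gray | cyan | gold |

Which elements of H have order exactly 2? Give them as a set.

{blue, cyan, lime, red, teal}

Identity is gold. Compute the order of each non-identity element by repeated multiplication:
  teal: teal → gold  (order 2)
  cyan: cyan → gold  (order 2)
  gray: gray → teal → pink → gold  (order 4)
  red: red → gold  (order 2)
  blue: blue → gold  (order 2)
  pink: pink → teal → gray → gold  (order 4)
  lime: lime → gold  (order 2)
Elements of order 2: {blue, cyan, lime, red, teal}.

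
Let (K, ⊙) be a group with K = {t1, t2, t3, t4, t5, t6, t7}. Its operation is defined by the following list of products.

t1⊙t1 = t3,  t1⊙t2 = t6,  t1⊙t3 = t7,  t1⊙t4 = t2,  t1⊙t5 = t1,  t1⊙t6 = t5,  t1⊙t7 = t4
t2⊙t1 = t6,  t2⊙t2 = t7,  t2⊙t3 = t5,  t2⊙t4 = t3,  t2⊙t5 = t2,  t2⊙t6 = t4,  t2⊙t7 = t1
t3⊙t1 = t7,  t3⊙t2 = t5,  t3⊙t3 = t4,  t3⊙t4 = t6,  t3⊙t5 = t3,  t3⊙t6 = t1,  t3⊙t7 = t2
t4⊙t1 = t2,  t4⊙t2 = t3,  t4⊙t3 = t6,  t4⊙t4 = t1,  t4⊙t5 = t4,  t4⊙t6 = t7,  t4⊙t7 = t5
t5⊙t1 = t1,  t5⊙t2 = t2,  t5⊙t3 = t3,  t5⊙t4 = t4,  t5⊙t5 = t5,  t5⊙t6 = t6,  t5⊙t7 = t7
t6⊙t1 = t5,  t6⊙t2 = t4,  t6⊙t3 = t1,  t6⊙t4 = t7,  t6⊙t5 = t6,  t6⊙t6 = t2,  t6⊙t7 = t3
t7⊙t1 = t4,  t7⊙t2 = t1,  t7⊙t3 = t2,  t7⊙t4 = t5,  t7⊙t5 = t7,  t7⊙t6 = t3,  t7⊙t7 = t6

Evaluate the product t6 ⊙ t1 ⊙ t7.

t6 ⊙ t1 = t5
t5 ⊙ t7 = t7

t7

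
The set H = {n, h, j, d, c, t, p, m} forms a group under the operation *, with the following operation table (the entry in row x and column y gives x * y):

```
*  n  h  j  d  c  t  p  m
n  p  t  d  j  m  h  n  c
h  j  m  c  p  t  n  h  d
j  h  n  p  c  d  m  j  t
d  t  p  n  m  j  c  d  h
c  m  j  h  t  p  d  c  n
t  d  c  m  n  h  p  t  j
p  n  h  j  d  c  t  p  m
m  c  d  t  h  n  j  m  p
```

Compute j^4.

j^1 = j
j^2 = j * j = p
j^3 = p * j = j
j^4 = j * j = p

p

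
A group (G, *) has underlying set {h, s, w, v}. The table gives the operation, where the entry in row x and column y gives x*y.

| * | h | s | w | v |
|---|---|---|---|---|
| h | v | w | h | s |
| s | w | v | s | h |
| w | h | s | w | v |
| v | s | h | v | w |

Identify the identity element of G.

The identity e satisfies e*x = x for all x, so its row in the table reproduces the column headers.
Row w reads: h, s, w, v — exactly the header order. So w is the identity.

w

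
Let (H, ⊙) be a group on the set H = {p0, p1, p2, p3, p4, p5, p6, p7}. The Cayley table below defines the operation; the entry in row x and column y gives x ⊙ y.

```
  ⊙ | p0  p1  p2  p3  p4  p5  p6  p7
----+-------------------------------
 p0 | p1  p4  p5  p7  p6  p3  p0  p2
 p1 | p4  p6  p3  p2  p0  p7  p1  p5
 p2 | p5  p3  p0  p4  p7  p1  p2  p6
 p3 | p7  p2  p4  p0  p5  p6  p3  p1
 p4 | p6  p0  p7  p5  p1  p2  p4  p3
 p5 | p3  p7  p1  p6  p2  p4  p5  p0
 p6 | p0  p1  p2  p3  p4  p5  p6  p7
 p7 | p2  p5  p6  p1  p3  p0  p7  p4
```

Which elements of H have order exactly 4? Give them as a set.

{p0, p4}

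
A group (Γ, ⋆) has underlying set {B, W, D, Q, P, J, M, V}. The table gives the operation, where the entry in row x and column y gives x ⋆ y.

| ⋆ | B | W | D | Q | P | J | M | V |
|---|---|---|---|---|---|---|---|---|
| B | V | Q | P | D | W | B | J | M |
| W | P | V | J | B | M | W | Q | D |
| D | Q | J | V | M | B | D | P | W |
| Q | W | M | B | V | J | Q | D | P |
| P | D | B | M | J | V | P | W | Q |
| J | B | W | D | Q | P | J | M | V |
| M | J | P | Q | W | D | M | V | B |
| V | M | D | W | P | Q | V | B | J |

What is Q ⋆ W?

M

Read row Q, column W: Q ⋆ W = M.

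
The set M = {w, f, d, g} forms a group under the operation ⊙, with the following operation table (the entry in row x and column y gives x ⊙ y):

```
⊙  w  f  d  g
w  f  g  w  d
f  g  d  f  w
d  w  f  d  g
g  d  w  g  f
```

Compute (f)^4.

f^1 = f
f^2 = f ⊙ f = d
f^3 = d ⊙ f = f
f^4 = f ⊙ f = d

d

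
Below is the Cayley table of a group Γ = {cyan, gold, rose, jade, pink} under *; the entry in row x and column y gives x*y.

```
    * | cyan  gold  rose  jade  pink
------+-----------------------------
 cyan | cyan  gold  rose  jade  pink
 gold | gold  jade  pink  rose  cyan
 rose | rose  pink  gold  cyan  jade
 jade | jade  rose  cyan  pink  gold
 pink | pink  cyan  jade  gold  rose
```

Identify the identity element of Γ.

The identity e satisfies e*x = x for all x, so its row in the table reproduces the column headers.
Row cyan reads: cyan, gold, rose, jade, pink — exactly the header order. So cyan is the identity.

cyan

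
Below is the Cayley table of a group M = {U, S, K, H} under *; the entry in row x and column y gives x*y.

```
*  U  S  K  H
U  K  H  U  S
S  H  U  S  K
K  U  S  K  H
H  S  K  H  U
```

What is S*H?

Read row S, column H: S*H = K.

K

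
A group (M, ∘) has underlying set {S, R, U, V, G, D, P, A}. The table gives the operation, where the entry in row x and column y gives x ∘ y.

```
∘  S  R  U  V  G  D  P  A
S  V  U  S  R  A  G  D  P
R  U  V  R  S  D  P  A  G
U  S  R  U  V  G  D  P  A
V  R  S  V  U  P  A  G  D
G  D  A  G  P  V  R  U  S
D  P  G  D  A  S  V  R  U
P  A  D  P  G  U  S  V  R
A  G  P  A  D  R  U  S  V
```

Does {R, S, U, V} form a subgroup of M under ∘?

{R, S, U, V} contains the identity U.
Checking products: every product of two elements of {R, S, U, V} (read from the table) lies in {R, S, U, V}, so the set is closed.
In a finite group, a nonempty closed subset is a subgroup. So {R, S, U, V} ≤ M.

Yes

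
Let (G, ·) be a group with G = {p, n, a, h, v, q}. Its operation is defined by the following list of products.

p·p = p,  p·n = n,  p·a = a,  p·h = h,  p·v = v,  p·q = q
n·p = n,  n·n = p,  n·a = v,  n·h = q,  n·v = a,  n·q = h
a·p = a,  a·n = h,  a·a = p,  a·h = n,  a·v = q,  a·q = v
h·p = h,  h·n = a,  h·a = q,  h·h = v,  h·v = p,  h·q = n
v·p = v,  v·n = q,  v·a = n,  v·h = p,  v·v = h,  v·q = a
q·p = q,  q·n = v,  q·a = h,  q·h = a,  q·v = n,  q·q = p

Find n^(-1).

First locate the identity: row p matches the header, so p is the identity.
Scan row n for p: n·n = p. Hence n^(-1) = n.
(Structurally, G here is isomorphic to the symmetric group S_3.)

n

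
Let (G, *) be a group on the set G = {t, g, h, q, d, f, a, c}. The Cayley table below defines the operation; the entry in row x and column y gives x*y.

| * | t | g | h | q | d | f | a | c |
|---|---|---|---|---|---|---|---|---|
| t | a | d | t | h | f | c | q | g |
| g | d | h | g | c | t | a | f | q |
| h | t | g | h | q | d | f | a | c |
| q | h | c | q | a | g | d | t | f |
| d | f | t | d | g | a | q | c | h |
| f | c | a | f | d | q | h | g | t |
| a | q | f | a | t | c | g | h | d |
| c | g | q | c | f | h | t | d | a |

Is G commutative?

Yes

Check whether the table is symmetric across its main diagonal.
Every entry (row x, col y) equals the entry (row y, col x), so G is abelian.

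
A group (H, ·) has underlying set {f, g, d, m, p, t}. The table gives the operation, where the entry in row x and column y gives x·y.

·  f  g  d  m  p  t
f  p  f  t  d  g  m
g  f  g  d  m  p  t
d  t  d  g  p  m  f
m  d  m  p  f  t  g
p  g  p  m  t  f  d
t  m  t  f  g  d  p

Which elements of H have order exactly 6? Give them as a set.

{m, t}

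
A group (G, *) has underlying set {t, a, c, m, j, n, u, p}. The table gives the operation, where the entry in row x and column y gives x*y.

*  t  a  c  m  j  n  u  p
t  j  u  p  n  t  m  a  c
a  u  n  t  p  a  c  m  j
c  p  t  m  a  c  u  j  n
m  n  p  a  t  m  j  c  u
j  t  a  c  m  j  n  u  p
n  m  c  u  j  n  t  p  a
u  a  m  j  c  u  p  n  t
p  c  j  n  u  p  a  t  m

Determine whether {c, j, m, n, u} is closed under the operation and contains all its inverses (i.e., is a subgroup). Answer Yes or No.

No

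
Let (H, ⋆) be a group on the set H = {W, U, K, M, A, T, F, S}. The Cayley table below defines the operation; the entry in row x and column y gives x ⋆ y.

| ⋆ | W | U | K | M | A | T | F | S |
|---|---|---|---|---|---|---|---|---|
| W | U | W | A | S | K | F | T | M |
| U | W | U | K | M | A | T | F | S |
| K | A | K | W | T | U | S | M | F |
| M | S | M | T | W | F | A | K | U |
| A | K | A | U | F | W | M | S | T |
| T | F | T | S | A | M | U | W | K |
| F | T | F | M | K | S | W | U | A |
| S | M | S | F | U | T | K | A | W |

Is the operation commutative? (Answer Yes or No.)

Yes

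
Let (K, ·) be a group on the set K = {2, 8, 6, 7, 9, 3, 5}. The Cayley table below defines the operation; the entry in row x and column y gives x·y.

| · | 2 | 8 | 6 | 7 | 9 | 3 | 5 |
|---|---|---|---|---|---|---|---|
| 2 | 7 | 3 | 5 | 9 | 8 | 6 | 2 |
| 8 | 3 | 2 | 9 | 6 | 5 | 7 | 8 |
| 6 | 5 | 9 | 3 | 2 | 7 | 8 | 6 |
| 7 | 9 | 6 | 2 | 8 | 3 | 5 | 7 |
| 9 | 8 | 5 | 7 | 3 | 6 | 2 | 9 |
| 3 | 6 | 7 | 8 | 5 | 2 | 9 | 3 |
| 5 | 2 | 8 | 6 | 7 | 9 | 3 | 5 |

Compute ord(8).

The identity element is 5 (its row matches the header).
8^1 = 8
8^2 = 8·8 = 2
8^3 = 2·8 = 3
8^4 = 3·8 = 7
8^5 = 7·8 = 6
8^6 = 6·8 = 9
8^7 = 9·8 = 5
The first power of 8 equal to the identity is 8^7, so ord(8) = 7.

7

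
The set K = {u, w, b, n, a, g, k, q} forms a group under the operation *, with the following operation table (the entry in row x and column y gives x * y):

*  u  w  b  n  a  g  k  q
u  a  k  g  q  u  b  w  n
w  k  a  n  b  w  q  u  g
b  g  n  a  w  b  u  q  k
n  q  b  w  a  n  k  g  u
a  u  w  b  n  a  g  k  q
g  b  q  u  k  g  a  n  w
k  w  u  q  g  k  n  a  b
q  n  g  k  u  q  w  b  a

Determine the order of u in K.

The identity element is a (its row matches the header).
u^1 = u
u^2 = u * u = a
The first power of u equal to the identity is u^2, so ord(u) = 2.

2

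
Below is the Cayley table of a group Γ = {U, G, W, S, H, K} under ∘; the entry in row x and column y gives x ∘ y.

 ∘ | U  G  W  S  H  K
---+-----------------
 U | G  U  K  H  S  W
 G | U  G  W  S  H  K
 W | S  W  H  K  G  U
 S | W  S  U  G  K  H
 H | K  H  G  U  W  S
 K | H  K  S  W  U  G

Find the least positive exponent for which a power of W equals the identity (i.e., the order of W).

3

The identity element is G (its row matches the header).
W^1 = W
W^2 = W ∘ W = H
W^3 = H ∘ W = G
The first power of W equal to the identity is W^3, so ord(W) = 3.
(Structurally, Γ here is isomorphic to the symmetric group S_3.)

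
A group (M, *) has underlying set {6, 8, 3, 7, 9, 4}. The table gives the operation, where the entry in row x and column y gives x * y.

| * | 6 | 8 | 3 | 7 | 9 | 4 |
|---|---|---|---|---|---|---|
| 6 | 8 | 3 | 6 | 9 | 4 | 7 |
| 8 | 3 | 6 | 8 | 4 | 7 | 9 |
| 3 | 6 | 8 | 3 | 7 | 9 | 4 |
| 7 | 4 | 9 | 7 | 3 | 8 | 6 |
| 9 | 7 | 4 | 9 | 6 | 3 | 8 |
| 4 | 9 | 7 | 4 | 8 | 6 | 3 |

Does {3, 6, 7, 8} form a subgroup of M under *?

6 * 7 = 9, which is not in {3, 6, 7, 8}.
The subset is not closed under *, so it is not a subgroup.

No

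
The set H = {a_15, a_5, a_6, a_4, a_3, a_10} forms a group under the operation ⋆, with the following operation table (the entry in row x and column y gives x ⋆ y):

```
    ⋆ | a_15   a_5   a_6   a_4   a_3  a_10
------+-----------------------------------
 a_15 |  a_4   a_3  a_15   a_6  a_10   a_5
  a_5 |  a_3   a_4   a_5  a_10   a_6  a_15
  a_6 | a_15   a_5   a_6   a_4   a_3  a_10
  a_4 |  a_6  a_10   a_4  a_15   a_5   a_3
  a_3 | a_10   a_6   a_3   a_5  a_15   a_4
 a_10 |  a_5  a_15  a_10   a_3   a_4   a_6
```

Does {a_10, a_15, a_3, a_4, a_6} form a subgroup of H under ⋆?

a_4 ⋆ a_3 = a_5, which is not in {a_10, a_15, a_3, a_4, a_6}.
The subset is not closed under ⋆, so it is not a subgroup.

No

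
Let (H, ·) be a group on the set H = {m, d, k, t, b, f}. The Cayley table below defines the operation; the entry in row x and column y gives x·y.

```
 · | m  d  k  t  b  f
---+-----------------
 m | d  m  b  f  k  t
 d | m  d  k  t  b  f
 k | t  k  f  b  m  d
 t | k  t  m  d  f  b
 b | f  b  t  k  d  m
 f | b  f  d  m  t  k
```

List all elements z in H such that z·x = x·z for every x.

{d}

An element z is central iff its row equals its column in the table.
For m: m·k = b ≠ t = k·m, so m ∉ Z.
Checking each element this way leaves Z(H) = {d}.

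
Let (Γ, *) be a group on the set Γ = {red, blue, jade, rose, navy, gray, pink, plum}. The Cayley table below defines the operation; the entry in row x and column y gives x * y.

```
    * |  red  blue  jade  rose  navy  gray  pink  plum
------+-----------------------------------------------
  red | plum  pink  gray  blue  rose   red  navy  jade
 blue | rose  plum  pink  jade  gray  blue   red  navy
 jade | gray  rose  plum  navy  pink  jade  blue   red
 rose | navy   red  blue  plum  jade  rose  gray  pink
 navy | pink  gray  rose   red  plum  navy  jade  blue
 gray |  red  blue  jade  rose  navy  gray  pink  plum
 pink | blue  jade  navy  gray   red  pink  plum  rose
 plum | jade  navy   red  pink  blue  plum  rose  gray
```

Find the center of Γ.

{gray, plum}

An element z is central iff its row equals its column in the table.
For blue: blue * rose = jade ≠ red = rose * blue, so blue ∉ Z.
Checking each element this way leaves Z(Γ) = {gray, plum}.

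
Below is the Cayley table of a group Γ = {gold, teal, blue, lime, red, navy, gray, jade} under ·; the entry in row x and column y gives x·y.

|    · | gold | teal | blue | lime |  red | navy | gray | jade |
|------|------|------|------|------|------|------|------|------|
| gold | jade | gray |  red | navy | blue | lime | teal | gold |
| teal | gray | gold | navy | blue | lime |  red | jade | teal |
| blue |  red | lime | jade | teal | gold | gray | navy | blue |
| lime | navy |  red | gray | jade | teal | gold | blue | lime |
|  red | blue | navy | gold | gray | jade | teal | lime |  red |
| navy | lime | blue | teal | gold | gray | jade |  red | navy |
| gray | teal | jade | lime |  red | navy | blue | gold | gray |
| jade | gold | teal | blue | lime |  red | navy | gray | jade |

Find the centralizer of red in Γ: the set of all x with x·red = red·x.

{blue, gold, jade, red}

Compare row red with column red entry by entry.
gold·red = blue = red·gold, so gold commutes with red.
navy·red = gray but red·navy = teal, so navy does not.
Collecting the elements that commute with red: C(red) = {blue, gold, jade, red}.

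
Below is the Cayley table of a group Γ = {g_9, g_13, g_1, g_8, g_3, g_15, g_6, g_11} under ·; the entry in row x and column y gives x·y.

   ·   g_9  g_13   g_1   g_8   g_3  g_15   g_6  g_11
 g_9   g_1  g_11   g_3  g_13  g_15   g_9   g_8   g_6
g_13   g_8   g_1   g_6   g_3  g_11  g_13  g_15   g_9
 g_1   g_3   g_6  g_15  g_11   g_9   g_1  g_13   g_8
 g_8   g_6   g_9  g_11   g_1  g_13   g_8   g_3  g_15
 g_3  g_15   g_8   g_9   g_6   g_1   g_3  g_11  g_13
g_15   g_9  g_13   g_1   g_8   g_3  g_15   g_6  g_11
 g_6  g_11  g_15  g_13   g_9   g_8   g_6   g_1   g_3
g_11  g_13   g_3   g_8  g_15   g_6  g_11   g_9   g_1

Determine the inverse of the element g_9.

g_3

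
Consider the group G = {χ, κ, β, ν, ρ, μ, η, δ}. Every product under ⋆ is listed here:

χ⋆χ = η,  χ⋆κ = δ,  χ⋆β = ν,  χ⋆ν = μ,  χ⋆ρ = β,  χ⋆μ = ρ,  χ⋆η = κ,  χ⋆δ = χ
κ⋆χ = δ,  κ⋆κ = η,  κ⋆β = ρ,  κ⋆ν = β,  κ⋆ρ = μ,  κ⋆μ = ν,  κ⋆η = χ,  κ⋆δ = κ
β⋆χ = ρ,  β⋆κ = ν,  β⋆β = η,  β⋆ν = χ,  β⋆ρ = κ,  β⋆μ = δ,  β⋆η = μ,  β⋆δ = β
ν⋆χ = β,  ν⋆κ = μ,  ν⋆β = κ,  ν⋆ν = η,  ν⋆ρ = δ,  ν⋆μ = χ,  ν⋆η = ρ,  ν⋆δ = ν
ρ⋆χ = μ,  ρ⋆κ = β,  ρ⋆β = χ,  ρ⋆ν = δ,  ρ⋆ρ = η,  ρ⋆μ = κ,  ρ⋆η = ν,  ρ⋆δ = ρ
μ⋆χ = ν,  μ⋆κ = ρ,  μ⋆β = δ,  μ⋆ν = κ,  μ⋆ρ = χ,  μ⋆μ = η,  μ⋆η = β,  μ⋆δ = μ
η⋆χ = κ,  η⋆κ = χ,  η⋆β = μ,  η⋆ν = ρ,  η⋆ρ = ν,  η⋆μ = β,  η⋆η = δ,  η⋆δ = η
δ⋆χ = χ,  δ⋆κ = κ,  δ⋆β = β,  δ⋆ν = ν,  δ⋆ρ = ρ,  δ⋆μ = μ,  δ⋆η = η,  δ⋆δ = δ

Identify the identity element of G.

δ

The identity e satisfies e ⋆ x = x for all x, so its row in the table reproduces the column headers.
Row δ reads: χ, κ, β, ν, ρ, μ, η, δ — exactly the header order. So δ is the identity.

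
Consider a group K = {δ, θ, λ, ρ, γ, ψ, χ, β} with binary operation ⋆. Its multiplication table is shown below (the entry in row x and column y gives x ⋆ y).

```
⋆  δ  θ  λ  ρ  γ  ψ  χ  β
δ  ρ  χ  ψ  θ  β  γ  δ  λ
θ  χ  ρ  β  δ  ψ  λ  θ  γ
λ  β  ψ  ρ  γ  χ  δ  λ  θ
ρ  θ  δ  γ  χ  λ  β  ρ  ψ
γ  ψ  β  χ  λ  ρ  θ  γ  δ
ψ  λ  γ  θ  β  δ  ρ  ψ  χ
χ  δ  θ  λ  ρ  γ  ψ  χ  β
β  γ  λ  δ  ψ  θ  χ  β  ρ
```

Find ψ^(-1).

First locate the identity: row χ matches the header, so χ is the identity.
Scan row ψ for χ: ψ ⋆ β = χ. Hence ψ^(-1) = β.

β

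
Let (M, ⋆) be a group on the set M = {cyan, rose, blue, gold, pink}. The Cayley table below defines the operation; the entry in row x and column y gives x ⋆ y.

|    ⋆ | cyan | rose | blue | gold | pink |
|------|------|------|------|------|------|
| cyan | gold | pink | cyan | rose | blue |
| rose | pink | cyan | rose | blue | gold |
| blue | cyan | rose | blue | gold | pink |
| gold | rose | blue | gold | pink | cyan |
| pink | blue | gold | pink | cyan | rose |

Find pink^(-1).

First locate the identity: row blue matches the header, so blue is the identity.
Scan row pink for blue: pink ⋆ cyan = blue. Hence pink^(-1) = cyan.

cyan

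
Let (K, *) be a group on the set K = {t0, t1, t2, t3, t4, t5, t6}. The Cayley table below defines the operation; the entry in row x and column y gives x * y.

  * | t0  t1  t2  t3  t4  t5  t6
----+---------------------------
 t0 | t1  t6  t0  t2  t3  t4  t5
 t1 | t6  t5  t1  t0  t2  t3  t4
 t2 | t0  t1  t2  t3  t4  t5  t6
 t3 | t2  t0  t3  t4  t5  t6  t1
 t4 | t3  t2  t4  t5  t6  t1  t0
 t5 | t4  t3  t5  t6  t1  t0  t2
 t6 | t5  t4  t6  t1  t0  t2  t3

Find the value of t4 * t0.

t3

Read row t4, column t0: t4 * t0 = t3.
(Structurally, K here is isomorphic to the cyclic group Z_7.)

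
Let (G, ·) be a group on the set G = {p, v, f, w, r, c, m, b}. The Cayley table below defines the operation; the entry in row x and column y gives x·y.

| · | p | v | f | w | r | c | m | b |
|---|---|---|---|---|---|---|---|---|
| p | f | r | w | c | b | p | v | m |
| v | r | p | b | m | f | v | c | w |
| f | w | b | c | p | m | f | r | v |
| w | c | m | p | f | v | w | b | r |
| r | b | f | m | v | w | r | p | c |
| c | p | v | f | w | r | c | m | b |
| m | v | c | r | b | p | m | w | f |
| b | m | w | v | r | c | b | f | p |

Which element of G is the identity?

The identity e satisfies e·x = x for all x, so its row in the table reproduces the column headers.
Row c reads: p, v, f, w, r, c, m, b — exactly the header order. So c is the identity.
(Structurally, G here is isomorphic to the cyclic group Z_8.)

c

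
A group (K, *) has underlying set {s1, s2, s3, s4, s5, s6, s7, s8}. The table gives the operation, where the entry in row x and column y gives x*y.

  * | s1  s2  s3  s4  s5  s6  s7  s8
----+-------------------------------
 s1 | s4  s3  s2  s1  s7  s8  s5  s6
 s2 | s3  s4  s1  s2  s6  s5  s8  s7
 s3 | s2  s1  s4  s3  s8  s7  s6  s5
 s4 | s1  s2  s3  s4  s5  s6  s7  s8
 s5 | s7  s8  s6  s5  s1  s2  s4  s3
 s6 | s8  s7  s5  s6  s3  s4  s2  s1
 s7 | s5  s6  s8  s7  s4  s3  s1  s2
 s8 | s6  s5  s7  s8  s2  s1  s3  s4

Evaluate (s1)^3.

s1

s1^1 = s1
s1^2 = s1*s1 = s4
s1^3 = s4*s1 = s1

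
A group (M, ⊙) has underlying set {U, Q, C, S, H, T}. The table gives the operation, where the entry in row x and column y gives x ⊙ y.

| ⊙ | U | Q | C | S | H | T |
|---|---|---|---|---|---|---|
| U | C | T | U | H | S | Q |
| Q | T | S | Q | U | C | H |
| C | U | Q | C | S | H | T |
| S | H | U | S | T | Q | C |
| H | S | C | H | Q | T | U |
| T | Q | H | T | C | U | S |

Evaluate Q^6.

Q^1 = Q
Q^2 = Q ⊙ Q = S
Q^3 = S ⊙ Q = U
Q^4 = U ⊙ Q = T
Q^5 = T ⊙ Q = H
Q^6 = H ⊙ Q = C

C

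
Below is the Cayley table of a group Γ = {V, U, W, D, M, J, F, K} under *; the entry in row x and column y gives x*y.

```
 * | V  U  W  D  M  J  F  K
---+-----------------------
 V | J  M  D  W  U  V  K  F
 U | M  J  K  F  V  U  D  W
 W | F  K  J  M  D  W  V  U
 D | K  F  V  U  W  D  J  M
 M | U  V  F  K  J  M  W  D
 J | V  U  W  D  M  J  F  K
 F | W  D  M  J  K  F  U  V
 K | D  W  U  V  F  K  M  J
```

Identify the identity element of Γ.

The identity e satisfies e*x = x for all x, so its row in the table reproduces the column headers.
Row J reads: V, U, W, D, M, J, F, K — exactly the header order. So J is the identity.

J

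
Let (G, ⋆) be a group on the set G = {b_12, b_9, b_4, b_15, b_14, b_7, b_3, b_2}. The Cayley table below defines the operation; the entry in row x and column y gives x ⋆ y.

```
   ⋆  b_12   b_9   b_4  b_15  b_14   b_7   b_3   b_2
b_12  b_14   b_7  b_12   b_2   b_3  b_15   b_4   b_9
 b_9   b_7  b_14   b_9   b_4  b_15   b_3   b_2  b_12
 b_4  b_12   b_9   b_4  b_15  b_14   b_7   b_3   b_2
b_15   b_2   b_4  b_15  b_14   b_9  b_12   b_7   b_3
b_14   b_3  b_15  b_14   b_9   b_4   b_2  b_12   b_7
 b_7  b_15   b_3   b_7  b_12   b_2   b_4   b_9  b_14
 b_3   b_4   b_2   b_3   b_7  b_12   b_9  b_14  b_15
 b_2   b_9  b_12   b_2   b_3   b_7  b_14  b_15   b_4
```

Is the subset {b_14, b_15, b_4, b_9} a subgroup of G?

Yes

{b_14, b_15, b_4, b_9} contains the identity b_4.
Checking products: every product of two elements of {b_14, b_15, b_4, b_9} (read from the table) lies in {b_14, b_15, b_4, b_9}, so the set is closed.
In a finite group, a nonempty closed subset is a subgroup. So {b_14, b_15, b_4, b_9} ≤ G.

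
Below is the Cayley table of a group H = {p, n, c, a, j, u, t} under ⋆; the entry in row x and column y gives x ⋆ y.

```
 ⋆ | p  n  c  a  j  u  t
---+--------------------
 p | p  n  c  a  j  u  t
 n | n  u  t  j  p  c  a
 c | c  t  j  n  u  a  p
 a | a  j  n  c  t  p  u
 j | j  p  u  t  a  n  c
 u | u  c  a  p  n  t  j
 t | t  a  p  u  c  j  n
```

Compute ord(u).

7

The identity element is p (its row matches the header).
u^1 = u
u^2 = u ⋆ u = t
u^3 = t ⋆ u = j
u^4 = j ⋆ u = n
u^5 = n ⋆ u = c
u^6 = c ⋆ u = a
u^7 = a ⋆ u = p
The first power of u equal to the identity is u^7, so ord(u) = 7.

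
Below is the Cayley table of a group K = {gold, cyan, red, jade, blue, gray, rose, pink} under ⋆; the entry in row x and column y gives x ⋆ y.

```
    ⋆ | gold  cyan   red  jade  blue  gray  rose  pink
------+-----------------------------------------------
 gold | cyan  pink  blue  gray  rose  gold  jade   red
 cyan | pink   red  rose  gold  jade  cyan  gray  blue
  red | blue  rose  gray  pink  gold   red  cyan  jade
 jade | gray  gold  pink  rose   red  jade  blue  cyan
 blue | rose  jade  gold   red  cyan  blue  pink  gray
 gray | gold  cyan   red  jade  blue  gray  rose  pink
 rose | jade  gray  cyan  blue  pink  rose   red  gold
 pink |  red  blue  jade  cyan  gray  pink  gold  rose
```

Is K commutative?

Yes

Check whether the table is symmetric across its main diagonal.
Every entry (row x, col y) equals the entry (row y, col x), so K is abelian.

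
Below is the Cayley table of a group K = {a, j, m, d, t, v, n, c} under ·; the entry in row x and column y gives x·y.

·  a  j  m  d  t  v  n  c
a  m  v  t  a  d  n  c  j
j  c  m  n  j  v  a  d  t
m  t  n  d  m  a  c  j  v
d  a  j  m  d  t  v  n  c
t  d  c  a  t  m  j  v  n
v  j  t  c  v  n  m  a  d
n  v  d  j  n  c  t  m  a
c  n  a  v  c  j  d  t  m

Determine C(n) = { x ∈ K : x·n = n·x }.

{d, j, m, n}

Compare row n with column n entry by entry.
m·n = j = n·m, so m commutes with n.
c·n = t but n·c = a, so c does not.
Collecting the elements that commute with n: C(n) = {d, j, m, n}.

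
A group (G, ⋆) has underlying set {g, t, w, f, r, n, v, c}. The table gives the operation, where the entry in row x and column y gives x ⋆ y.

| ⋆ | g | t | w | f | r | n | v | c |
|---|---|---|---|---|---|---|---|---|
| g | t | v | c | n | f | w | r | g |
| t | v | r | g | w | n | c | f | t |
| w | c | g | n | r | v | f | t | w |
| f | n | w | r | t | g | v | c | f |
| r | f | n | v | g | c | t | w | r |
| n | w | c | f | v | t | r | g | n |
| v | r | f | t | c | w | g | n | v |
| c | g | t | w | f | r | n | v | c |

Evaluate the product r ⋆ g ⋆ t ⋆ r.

v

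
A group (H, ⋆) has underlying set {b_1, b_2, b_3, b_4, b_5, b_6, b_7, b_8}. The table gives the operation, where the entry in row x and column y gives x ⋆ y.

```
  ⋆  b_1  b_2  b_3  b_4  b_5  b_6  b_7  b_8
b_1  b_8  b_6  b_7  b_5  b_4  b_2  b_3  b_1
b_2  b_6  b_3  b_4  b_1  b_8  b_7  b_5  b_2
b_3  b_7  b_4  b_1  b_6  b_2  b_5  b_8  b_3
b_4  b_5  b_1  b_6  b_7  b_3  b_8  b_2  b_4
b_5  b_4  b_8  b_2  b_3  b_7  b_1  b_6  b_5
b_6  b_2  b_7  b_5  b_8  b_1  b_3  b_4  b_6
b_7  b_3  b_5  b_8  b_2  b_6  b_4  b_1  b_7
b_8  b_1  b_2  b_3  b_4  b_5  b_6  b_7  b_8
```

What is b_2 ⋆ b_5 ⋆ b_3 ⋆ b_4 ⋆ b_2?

b_2 ⋆ b_5 = b_8
b_8 ⋆ b_3 = b_3
b_3 ⋆ b_4 = b_6
b_6 ⋆ b_2 = b_7

b_7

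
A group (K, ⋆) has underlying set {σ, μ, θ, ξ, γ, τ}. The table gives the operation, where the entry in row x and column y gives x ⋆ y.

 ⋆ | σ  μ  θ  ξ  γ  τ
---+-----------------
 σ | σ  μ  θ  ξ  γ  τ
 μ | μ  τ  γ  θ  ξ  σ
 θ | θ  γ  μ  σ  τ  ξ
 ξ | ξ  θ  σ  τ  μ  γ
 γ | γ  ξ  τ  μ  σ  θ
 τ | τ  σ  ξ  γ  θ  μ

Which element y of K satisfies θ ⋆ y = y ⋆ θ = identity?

ξ

First locate the identity: row σ matches the header, so σ is the identity.
Scan row θ for σ: θ ⋆ ξ = σ. Hence θ^(-1) = ξ.
(Structurally, K here is isomorphic to the cyclic group Z_6.)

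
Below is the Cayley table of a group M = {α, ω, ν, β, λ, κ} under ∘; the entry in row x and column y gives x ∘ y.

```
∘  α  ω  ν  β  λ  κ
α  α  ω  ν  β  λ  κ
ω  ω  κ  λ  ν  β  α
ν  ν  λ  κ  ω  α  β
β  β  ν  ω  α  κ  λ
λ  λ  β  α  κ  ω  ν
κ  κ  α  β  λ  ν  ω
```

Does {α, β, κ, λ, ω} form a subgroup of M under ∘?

κ ∘ λ = ν, which is not in {α, β, κ, λ, ω}.
The subset is not closed under ∘, so it is not a subgroup.

No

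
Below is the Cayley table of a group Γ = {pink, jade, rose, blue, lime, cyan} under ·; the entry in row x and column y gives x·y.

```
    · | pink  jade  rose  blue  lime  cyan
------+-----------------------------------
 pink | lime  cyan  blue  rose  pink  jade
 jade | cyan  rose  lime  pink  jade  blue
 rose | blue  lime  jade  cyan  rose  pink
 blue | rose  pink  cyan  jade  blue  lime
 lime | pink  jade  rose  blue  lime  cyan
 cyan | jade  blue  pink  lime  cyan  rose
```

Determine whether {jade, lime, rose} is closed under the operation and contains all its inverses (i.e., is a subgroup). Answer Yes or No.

{jade, lime, rose} contains the identity lime.
Checking products: every product of two elements of {jade, lime, rose} (read from the table) lies in {jade, lime, rose}, so the set is closed.
In a finite group, a nonempty closed subset is a subgroup. So {jade, lime, rose} ≤ Γ.

Yes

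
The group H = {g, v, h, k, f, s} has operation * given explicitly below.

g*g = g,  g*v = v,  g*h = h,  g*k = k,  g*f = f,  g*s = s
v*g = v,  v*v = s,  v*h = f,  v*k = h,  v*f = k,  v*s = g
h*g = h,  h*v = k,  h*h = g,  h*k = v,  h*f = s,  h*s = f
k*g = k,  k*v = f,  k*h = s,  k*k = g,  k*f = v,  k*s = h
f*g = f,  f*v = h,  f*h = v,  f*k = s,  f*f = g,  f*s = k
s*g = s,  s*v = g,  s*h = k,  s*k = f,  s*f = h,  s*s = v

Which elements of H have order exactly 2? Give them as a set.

{f, h, k}

Identity is g. Compute the order of each non-identity element by repeated multiplication:
  v: v → s → g  (order 3)
  h: h → g  (order 2)
  k: k → g  (order 2)
  f: f → g  (order 2)
  s: s → v → g  (order 3)
Elements of order 2: {f, h, k}.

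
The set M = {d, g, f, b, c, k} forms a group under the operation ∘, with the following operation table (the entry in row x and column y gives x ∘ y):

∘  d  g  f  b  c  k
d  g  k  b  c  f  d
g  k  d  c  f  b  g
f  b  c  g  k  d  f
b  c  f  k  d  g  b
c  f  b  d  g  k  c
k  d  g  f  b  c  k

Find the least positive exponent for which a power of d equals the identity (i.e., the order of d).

The identity element is k (its row matches the header).
d^1 = d
d^2 = d ∘ d = g
d^3 = g ∘ d = k
The first power of d equal to the identity is d^3, so ord(d) = 3.

3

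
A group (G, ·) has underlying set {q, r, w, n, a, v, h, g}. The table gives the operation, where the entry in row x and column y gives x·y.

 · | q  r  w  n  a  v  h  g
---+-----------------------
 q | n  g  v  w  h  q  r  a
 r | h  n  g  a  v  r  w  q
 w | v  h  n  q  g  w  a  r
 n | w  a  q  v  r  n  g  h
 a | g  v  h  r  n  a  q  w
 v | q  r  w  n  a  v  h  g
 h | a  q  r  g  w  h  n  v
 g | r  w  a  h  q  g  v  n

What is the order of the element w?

The identity element is v (its row matches the header).
w^1 = w
w^2 = w·w = n
w^3 = n·w = q
w^4 = q·w = v
The first power of w equal to the identity is w^4, so ord(w) = 4.

4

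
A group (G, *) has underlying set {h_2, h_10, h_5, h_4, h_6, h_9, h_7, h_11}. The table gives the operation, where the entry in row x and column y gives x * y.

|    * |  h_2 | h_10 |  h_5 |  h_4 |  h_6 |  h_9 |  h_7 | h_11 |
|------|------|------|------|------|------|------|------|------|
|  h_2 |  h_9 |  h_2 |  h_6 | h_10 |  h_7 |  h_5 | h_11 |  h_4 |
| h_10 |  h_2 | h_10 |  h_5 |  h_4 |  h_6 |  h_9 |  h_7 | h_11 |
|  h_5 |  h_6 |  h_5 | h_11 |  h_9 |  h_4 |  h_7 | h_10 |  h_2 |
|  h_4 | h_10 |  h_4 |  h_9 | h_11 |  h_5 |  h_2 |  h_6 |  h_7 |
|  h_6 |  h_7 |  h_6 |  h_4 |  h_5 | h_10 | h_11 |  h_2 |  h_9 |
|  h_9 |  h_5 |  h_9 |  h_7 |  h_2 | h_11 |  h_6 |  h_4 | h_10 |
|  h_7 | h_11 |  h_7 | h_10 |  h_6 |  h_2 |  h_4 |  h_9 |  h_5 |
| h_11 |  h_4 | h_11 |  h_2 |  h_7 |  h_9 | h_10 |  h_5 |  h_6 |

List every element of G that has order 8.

Identity is h_10. Compute the order of each non-identity element by repeated multiplication:
  h_2: h_2 → h_9 → h_5 → h_6 → h_7 → h_11 → h_4 → h_10  (order 8)
  h_5: h_5 → h_11 → h_2 → h_6 → h_4 → h_9 → h_7 → h_10  (order 8)
  h_4: h_4 → h_11 → h_7 → h_6 → h_5 → h_9 → h_2 → h_10  (order 8)
  h_6: h_6 → h_10  (order 2)
  h_9: h_9 → h_6 → h_11 → h_10  (order 4)
  h_7: h_7 → h_9 → h_4 → h_6 → h_2 → h_11 → h_5 → h_10  (order 8)
  h_11: h_11 → h_6 → h_9 → h_10  (order 4)
Elements of order 8: {h_2, h_4, h_5, h_7}.

{h_2, h_4, h_5, h_7}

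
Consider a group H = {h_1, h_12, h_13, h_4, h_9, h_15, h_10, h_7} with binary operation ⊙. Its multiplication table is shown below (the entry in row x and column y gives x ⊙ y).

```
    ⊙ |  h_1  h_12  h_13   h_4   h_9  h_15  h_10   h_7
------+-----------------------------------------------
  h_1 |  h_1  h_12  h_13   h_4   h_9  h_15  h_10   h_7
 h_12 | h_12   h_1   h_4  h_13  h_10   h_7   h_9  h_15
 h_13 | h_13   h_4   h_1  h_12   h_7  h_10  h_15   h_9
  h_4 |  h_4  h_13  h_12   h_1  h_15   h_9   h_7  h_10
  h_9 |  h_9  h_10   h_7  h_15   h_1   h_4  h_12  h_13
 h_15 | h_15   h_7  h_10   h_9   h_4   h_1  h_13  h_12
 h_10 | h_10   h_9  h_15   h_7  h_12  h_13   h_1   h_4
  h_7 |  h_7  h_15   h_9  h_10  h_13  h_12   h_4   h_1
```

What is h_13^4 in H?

h_13^1 = h_13
h_13^2 = h_13 ⊙ h_13 = h_1
h_13^3 = h_1 ⊙ h_13 = h_13
h_13^4 = h_13 ⊙ h_13 = h_1

h_1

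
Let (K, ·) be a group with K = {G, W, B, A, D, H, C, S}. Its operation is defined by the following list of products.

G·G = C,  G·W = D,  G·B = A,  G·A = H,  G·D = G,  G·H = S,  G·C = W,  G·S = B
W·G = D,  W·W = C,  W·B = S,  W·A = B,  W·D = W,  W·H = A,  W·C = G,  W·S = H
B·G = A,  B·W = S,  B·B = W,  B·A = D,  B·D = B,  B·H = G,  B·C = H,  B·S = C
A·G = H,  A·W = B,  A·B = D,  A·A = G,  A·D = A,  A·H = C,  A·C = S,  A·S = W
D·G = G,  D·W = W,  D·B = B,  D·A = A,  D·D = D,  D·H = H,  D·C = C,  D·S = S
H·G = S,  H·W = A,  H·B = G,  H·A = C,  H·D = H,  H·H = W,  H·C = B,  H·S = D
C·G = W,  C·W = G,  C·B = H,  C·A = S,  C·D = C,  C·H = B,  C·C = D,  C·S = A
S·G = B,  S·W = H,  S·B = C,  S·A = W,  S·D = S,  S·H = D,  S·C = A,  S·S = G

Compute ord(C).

2

The identity element is D (its row matches the header).
C^1 = C
C^2 = C·C = D
The first power of C equal to the identity is C^2, so ord(C) = 2.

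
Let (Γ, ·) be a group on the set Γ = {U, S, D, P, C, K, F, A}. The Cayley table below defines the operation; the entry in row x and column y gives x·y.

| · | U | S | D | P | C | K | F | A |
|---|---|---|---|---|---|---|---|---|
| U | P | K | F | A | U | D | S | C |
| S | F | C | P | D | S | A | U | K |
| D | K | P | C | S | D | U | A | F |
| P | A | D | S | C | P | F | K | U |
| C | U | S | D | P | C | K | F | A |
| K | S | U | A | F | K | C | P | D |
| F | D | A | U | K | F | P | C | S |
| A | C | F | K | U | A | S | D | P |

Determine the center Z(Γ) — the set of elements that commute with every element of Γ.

{C, P}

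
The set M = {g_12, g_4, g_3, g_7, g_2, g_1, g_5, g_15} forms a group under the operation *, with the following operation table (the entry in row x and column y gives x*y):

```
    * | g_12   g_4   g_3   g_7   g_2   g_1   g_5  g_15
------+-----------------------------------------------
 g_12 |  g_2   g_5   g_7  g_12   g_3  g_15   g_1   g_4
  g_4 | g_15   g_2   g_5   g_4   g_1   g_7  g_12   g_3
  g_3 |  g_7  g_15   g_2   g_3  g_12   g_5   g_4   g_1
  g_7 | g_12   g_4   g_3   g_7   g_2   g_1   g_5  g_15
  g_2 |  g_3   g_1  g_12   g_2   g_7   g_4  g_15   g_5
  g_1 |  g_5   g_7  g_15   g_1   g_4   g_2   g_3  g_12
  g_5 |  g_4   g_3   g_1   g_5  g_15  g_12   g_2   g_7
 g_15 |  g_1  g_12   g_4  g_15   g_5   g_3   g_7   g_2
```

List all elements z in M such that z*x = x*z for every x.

An element z is central iff its row equals its column in the table.
For g_5: g_5*g_3 = g_1 ≠ g_4 = g_3*g_5, so g_5 ∉ Z.
Checking each element this way leaves Z(M) = {g_2, g_7}.
(Structurally, M here is isomorphic to the quaternion group Q_8.)

{g_2, g_7}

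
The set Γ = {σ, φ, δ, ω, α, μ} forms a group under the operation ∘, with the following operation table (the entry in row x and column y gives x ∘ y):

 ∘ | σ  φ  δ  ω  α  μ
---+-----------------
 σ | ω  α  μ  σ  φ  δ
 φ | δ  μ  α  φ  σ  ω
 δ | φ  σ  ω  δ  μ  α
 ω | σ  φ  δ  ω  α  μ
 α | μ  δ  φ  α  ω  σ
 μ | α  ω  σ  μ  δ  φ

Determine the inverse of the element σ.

First locate the identity: row ω matches the header, so ω is the identity.
Scan row σ for ω: σ ∘ σ = ω. Hence σ^(-1) = σ.

σ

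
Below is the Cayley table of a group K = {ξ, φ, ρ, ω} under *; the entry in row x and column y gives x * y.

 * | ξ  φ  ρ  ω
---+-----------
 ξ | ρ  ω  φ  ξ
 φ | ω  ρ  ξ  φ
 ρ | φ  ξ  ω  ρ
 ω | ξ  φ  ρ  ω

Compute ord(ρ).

The identity element is ω (its row matches the header).
ρ^1 = ρ
ρ^2 = ρ * ρ = ω
The first power of ρ equal to the identity is ρ^2, so ord(ρ) = 2.

2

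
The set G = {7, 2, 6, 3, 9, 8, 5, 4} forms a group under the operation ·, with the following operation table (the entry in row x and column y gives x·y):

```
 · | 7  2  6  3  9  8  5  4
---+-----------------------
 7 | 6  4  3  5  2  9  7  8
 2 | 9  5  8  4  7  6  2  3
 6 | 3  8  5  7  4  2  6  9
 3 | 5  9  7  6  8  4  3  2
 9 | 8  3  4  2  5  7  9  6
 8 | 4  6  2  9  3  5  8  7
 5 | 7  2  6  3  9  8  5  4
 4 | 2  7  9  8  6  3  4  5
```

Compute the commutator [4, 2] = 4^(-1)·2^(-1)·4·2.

Identity is 5; from the table 4^(-1) = 4 and 2^(-1) = 2.
4·2 = 7
7·4 = 8
8·2 = 6
(Structurally, G here is isomorphic to the dihedral group D_4.)

6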